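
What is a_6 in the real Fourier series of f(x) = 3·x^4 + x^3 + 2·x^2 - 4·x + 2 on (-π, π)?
a_6 = (1/π) ∫_{-π}^{π} f(x)·cos(6x) dx.
Evaluate the integral (use parity and integration by parts as needed): a_6 = 1/9 + 2·π^2/3.

Final answer: 1/9 + 2·π^2/3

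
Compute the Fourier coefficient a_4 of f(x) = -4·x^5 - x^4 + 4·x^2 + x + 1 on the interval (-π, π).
a_4 = (1/π) ∫_{-π}^{π} f(x)·cos(4x) dx.
Evaluate the integral (use parity and integration by parts as needed): a_4 = 19/16 - π^2/2.

Final answer: 19/16 - π^2/2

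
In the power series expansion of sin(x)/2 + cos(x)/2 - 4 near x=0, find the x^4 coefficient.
Expand to order 4: sin(x)/2 + cos(x)/2 - 4 = x^4/48 - x^3/12 - x^2/4 + x/2 - 7/2 + O(x^5).
The coefficient of x^4 is 1/48.

Final answer: 1/48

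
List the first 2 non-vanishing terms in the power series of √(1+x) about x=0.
x/2 + 1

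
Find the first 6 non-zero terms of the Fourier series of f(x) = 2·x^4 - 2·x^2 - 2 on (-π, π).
(104 - 16·π^2)·cos(x) + (-8 + 4·π^2)·cos(2·x) + (56/27 - 16·π^2/9)·cos(3·x) + (-7/8 + π^2)·cos(4·x) + (296/625 - 16·π^2/25)·cos(5·x) - 2·π^2/3 - 2 + 2·π^4/5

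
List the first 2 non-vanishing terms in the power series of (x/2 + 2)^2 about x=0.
2·x + 4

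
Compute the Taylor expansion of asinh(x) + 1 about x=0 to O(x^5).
-x^3/6 + x + 1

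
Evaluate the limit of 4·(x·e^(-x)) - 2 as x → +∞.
Evaluate the dominant behaviour as x → +∞; each term tends to a finite value or vanishes.
Limit = -2.

Final answer: -2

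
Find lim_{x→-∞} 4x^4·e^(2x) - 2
The product is a 0·∞ indeterminate form at x → -∞.
Rewrite the product as 4x^4 / e^(-2x) (an ∞/∞ form) and apply L'Hôpital, or use the standard hierarchy e^(2|x|) ≫ |x^4| as x → -∞.
The indeterminate product → 0, so the limit = -2.

Final answer: -2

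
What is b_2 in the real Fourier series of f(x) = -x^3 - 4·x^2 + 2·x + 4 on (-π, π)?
b_2 = (1/π) ∫_{-π}^{π} f(x)·sin(2x) dx.
Evaluate the integral (use parity and integration by parts as needed): b_2 = -7/2 + π^2.

Final answer: -7/2 + π^2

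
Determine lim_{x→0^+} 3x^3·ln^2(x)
This is a 0·∞ indeterminate form at x → 0⁺.
Rewrite the product as 3·ln^2(x) / x^(-3) and apply L'Hôpital, or use the standard hierarchy x^(-3) ≫ |ln x|^2 as x → 0⁺.
The indeterminate product → 0, so the limit = 0.

Final answer: 0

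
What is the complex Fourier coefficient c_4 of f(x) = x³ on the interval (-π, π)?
Compute the real Fourier coefficients first: a_4 = 0, b_4 = 3/16 - π^2/2.
Then c_4 = (a_4 − i·b_4)/2 = -3·i/32 + i·π^2/4.

Final answer: -3·i/32 + i·π^2/4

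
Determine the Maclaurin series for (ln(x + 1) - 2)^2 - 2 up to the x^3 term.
-7·x^3/3 + 3·x^2 - 4·x + 2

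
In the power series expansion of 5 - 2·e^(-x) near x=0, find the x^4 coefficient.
Expand to order 4: 5 - 2·e^(-x) = -x^4/12 + x^3/3 - x^2 + 2·x + 3 + O(x^5).
The coefficient of x^4 is -1/12.

Final answer: -1/12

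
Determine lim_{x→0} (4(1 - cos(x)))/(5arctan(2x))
Both numerator and denominator → 0 as x → 0; this is a 0/0 indeterminate form.
Expand each to leading order near x = 0: numerator ~ 2·x^2, denominator ~ 10·x.
The limit of the ratio is 0.

Final answer: 0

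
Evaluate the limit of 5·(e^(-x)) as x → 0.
Direct substitution at x = 0 gives 5.

Final answer: 5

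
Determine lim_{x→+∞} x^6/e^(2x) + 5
The quotient is an ∞/∞ indeterminate form as x → +∞.
The exponential denominator e^(2x) dominates the polynomial numerator (e^x ≫ x^6 as x → ∞), so the quotient → 0.
Adding the constant: 0 + 5 = 5. Limit = 5.

Final answer: 5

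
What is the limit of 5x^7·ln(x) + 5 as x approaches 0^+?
The product is a 0·∞ indeterminate form at x → 0⁺.
Rewrite the product as 5·ln(x) / x^(-7) and apply L'Hôpital, or use the standard hierarchy x^(-7) ≫ |ln x| as x → 0⁺.
The indeterminate product → 0, so the limit = 5.

Final answer: 5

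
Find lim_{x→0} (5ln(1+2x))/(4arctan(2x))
Both numerator and denominator → 0 as x → 0; this is a 0/0 indeterminate form.
Expand each to leading order near x = 0: numerator ~ 10·x, denominator ~ 8·x.
The limit of the ratio is 5/4.

Final answer: 5/4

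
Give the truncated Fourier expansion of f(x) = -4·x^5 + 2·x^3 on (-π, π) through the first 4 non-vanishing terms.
(-984 - 8·π^4 + 164·π^2)·sin(x) + (-22·π^2 + 33 + 4·π^4)·sin(2·x) + (-8·π^4/3 - 392/81 + 196·π^2/27)·sin(3·x) + (-7·π^2/2 + 21/16 + 2·π^4)·sin(4·x)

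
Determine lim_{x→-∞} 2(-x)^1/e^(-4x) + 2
The quotient is an ∞/∞ indeterminate form as x → -∞.
Compare growth rates of the dominant terms (exponentials ≫ polynomials ≫ logarithms), or apply L'Hôpital's rule; the quotient → 0.
Adding the constant: 0 + 2 = 2. Limit = 2.

Final answer: 2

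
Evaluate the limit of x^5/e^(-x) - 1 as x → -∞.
The quotient is an ∞/∞ indeterminate form as x → -∞.
Compare growth rates of the dominant terms (exponentials ≫ polynomials ≫ logarithms), or apply L'Hôpital's rule; the quotient → 0.
Adding the constant: 0 - 1 = -1. Limit = -1.

Final answer: -1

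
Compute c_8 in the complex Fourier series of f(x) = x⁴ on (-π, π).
Compute the real Fourier coefficients first: a_8 = -3/256 + π^2/8, b_8 = 0.
Then c_8 = (a_8 − i·b_8)/2 = -3/512 + π^2/16.

Final answer: -3/512 + π^2/16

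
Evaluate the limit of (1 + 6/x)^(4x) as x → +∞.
As x → +∞: write (1 + 6/x)^(4x) = ((1 + 6/x)^x)^4 → (e^6)^4 = e^24.
Limit = e^(24).

Final answer: e^(24)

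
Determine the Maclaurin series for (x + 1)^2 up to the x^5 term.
x^2 + 2·x + 1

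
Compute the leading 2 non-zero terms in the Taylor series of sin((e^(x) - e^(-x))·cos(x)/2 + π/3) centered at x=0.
x/2 + √(3)/2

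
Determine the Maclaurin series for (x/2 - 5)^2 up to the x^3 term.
x^2/4 - 5·x + 25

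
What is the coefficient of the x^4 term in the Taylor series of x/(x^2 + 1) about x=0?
Expand to order 4: x/(x^2 + 1) = -x^3 + x + O(x^5).
The coefficient of x^4 is 0.

Final answer: 0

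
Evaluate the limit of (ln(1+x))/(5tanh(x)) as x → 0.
Both numerator and denominator → 0 as x → 0; this is a 0/0 indeterminate form.
Expand each to leading order near x = 0: numerator ~ x, denominator ~ 5·x.
The limit of the ratio is 1/5.

Final answer: 1/5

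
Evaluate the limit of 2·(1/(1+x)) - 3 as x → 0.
Direct substitution at x = 0 gives -1.

Final answer: -1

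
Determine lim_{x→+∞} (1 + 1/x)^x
As x → +∞: this is the defining limit (1 + 1/x)^x → e^1.
Limit = e.

Final answer: e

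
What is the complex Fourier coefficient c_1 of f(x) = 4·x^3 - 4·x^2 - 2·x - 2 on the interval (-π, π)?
Compute the real Fourier coefficients first: a_1 = 16, b_1 = -52 + 8·π^2.
Then c_1 = (a_1 − i·b_1)/2 = 8 - 4·i·π^2 + 26·i.

Final answer: 8 - 4·i·π^2 + 26·i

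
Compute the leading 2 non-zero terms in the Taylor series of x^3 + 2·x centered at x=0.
x^3 + 2·x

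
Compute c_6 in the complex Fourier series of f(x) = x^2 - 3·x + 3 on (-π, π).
Compute the real Fourier coefficients first: a_6 = 1/9, b_6 = 1.
Then c_6 = (a_6 − i·b_6)/2 = 1/18 - i/2.

Final answer: 1/18 - i/2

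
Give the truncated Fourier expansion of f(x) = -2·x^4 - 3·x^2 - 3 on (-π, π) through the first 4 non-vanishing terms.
(-84 + 16·π^2)·cos(x) + (3 - 4·π^2)·cos(2·x) + (4/27 + 16·π^2/9)·cos(3·x) - 2·π^4/5 - π^2 - 3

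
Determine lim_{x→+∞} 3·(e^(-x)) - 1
Evaluate the dominant behaviour as x → +∞; each term tends to a finite value or vanishes.
Limit = -1.

Final answer: -1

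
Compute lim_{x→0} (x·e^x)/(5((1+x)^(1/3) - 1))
Both numerator and denominator → 0 as x → 0; this is a 0/0 indeterminate form.
Expand each to leading order near x = 0: numerator ~ x, denominator ~ 5·x/3.
The limit of the ratio is 3/5.

Final answer: 3/5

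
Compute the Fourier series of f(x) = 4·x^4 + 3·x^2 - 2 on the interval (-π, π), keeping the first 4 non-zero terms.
(180 - 32·π^2)·cos(x) + (-9 + 8·π^2)·cos(2·x) + (28/27 - 32·π^2/9)·cos(3·x) - 2 + π^2 + 4·π^4/5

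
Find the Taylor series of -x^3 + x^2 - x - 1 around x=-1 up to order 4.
2 - 6·(x + 1) + 4·(x + 1)^2 - (x + 1)^3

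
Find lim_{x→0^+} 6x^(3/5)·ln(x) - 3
The product is a 0·∞ indeterminate form at x → 0⁺.
Rewrite the product as 6·ln(x) / x^(-3/5) and apply L'Hôpital, or use the standard hierarchy x^(-3/5) ≫ |ln x| as x → 0⁺.
The indeterminate product → 0, so the limit = -3.

Final answer: -3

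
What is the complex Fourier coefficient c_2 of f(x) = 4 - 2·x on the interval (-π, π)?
Compute the real Fourier coefficients first: a_2 = 0, b_2 = 2.
Then c_2 = (a_2 − i·b_2)/2 = -i.

Final answer: -i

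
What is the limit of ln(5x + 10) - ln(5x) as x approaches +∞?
This is an ∞ − ∞ indeterminate form.
Combine the logarithms: ln(5x+10) − ln(5x) = ln((5x+10)/(5x)) = ln(1 + 10/(5x)) → ln(1) = 0.
Limit = 0.

Final answer: 0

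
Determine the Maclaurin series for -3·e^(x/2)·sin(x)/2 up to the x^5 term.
19·x^5/1280 + 3·x^4/32 + x^3/16 - 3·x^2/4 - 3·x/2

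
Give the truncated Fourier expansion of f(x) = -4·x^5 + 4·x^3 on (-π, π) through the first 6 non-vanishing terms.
(-1008 - 8·π^4 + 168·π^2)·sin(x) + (-24·π^2 + 36 + 4·π^4)·sin(2·x) + (-8·π^4/3 - 464/81 + 232·π^2/27)·sin(3·x) + (-9·π^2/2 + 27/16 + 2·π^4)·sin(4·x) + (-8·π^4/5 - 432/625 + 72·π^2/25)·sin(5·x) + (-56·π^2/27 + 28/81 + 4·π^4/3)·sin(6·x)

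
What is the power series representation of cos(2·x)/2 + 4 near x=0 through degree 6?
-2·x^6/45 + x^4/3 - x^2 + 9/2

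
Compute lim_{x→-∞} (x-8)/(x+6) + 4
Evaluate the dominant behaviour as x → -∞; each term tends to a finite value or vanishes.
Limit = 5.

Final answer: 5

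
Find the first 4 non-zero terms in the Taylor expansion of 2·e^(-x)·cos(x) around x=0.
-x^4/3 + 2·x^3/3 - 2·x + 2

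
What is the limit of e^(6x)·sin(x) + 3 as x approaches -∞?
Evaluate the dominant behaviour as x → -∞; each term tends to a finite value or vanishes.
Limit = 3.

Final answer: 3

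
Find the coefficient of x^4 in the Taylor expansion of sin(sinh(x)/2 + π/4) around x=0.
Expand to order 4: sin(sinh(x)/2 + π/4) = -5·√(2)·x^4/256 + √(2)·x^3/32 - √(2)·x^2/16 + √(2)·x/4 + √(2)/2 + O(x^5).
The coefficient of x^4 is -5·√(2)/256.

Final answer: -5·√(2)/256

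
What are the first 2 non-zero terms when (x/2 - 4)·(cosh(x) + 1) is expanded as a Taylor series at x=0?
x - 8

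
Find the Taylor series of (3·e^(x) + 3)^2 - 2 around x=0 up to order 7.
13·x^7/56 + 33·x^6/40 + 51·x^5/20 + 27·x^4/4 + 15·x^3 + 27·x^2 + 36·x + 34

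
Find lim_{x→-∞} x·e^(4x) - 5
The product is a 0·∞ indeterminate form at x → -∞.
Rewrite the product as x / e^(-4x) (an ∞/∞ form) and apply L'Hôpital, or use the standard hierarchy e^(4|x|) ≫ |x| as x → -∞.
The indeterminate product → 0, so the limit = -5.

Final answer: -5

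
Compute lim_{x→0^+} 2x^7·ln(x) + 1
The product is a 0·∞ indeterminate form at x → 0⁺.
Rewrite the product as 2·ln(x) / x^(-7) and apply L'Hôpital, or use the standard hierarchy x^(-7) ≫ |ln x| as x → 0⁺.
The indeterminate product → 0, so the limit = 1.

Final answer: 1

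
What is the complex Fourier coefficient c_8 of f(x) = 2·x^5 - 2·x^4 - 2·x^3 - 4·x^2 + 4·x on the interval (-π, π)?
Compute the real Fourier coefficients first: a_8 = -π^2/4 - 29/128, b_8 = -π^4/2 - 1087/1024 + 21·π^2/32.
Then c_8 = (a_8 − i·b_8)/2 = -π^2/8 - 29/256 - 21·i·π^2/64 + 1087·i/2048 + i·π^4/4.

Final answer: -π^2/8 - 29/256 - 21·i·π^2/64 + 1087·i/2048 + i·π^4/4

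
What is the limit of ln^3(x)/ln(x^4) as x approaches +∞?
This is an ∞/∞ indeterminate form as x → +∞.
Write ln(x^4) = 4·ln(x), reducing the quotient to ln^2(x)/4 → ∞.
Limit = ∞.

Final answer: ∞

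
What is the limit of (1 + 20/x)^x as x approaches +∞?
As x → +∞: this is the defining limit (1 + 20/x)^x → e^20.
Limit = e^(20).

Final answer: e^(20)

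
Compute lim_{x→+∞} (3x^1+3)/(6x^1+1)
This is an ∞/∞ indeterminate form as x → +∞.
Divide numerator and denominator by x and let the lower-order terms vanish; the leading terms give 3/6 = 1/2.
Limit = 1/2.

Final answer: 1/2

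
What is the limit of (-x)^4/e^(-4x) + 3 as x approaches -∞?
The quotient is an ∞/∞ indeterminate form as x → -∞.
Compare growth rates of the dominant terms (exponentials ≫ polynomials ≫ logarithms), or apply L'Hôpital's rule; the quotient → 0.
Adding the constant: 0 + 3 = 3. Limit = 3.

Final answer: 3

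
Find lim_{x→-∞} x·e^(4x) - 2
The product is a 0·∞ indeterminate form at x → -∞.
Rewrite the product as x / e^(-4x) (an ∞/∞ form) and apply L'Hôpital, or use the standard hierarchy e^(4|x|) ≫ |x| as x → -∞.
The indeterminate product → 0, so the limit = -2.

Final answer: -2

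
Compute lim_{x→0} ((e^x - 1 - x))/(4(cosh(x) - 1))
Both numerator and denominator → 0 as x → 0; this is a 0/0 indeterminate form.
Expand each to leading order near x = 0: numerator ~ x^2/2, denominator ~ 2·x^2.
The limit of the ratio is 1/4.

Final answer: 1/4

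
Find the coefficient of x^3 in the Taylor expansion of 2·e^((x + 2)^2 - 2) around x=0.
Expand to order 3: 2·e^((x + 2)^2 - 2) = 88·x^3·e^(2)/3 + 18·x^2·e^(2) + 8·x·e^(2) + 2·e^(2) + O(x^4).
The coefficient of x^3 is 88·e^(2)/3.

Final answer: 88·e^(2)/3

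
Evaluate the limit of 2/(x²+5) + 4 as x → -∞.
Evaluate the dominant behaviour as x → -∞; each term tends to a finite value or vanishes.
Limit = 4.

Final answer: 4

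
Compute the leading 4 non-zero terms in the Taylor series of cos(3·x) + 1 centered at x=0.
-81·x^6/80 + 27·x^4/8 - 9·x^2/2 + 2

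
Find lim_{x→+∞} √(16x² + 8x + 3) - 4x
As x → +∞: multiply by the conjugate to get (8x+3)/(√(16x²+8x+3)+4x); the denominator ~ 8x, so the limit is 8/8 = 1.
Limit = 1.

Final answer: 1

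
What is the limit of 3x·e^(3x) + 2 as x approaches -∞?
The product is a 0·∞ indeterminate form at x → -∞.
Rewrite the product as 3x / e^(-3x) (an ∞/∞ form) and apply L'Hôpital, or use the standard hierarchy e^(3|x|) ≫ |x| as x → -∞.
The indeterminate product → 0, so the limit = 2.

Final answer: 2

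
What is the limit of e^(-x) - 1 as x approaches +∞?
Evaluate the dominant behaviour as x → +∞; each term tends to a finite value or vanishes.
Limit = -1.

Final answer: -1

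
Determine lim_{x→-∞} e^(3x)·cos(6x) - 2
Evaluate the dominant behaviour as x → -∞; each term tends to a finite value or vanishes.
Limit = -2.

Final answer: -2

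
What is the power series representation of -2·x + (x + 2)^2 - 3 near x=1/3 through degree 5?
16/9 + 8·(x - 1/3)/3 + (x - 1/3)^2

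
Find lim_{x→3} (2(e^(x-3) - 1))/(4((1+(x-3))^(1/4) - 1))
Both numerator and denominator → 0 as x → 3; this is a 0/0 indeterminate form.
Expand each to leading order near x = 3: numerator ~ 2·(x - 3), denominator ~ (x - 3).
The limit of the ratio is 2.

Final answer: 2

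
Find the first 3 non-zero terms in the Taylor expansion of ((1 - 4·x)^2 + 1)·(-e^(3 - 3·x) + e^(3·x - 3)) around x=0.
x^2·(-49·e^(3) + e^(-3)) + x·(-2·e^(-3) + 14·e^(3)) - 2·e^(3) + 2·e^(-3)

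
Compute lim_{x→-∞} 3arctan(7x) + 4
Evaluate the dominant behaviour as x → -∞; each term tends to a finite value or vanishes.
Limit = 4 - 3·π/2.

Final answer: 4 - 3·π/2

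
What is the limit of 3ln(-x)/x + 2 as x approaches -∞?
The quotient is an ∞/∞ indeterminate form as x → -∞.
Compare growth rates of the dominant terms (exponentials ≫ polynomials ≫ logarithms), or apply L'Hôpital's rule; the quotient → 0.
Adding the constant: 0 + 2 = 2. Limit = 2.

Final answer: 2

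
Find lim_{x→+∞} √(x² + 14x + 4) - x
As x → +∞: multiply by the conjugate to get (14x+4)/(√(x²+14x+4)+x); the denominator ~ 2x, so the limit is 14/2 = 7.
Limit = 7.

Final answer: 7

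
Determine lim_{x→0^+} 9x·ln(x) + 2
The product is a 0·∞ indeterminate form at x → 0⁺.
Rewrite the product as 9·ln(x) / x^(-1) and apply L'Hôpital, or use the standard hierarchy x^(-1) ≫ |ln x| as x → 0⁺.
The indeterminate product → 0, so the limit = 2.

Final answer: 2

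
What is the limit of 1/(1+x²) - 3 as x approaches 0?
Direct substitution at x = 0 gives -2.

Final answer: -2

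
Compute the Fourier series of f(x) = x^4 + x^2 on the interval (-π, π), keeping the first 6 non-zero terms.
(44 - 8·π^2)·cos(x) + (-2 + 2·π^2)·cos(2·x) + (4/27 - 8·π^2/9)·cos(3·x) + (1/16 + π^2/2)·cos(4·x) + (-8·π^2/25 - 52/625)·cos(5·x) + π^2/3 + π^4/5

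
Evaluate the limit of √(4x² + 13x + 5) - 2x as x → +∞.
As x → +∞: multiply by the conjugate to get (13x+5)/(√(4x²+13x+5)+2x); the denominator ~ 4x, so the limit is 13/4.
Limit = 13/4.

Final answer: 13/4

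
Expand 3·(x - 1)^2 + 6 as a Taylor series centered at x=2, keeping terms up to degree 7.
9 + 6·(x - 2) + 3·(x - 2)^2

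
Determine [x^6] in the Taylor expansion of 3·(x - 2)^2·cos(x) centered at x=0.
Expand to order 6: 3·(x - 2)^2·cos(x) = 13·x^6/120 - x^5/2 - x^4 + 6·x^3 - 3·x^2 - 12·x + 12 + O(x^7).
The coefficient of x^6 is 13/120.

Final answer: 13/120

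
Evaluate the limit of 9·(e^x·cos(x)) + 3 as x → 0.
Direct substitution at x = 0 gives 12.

Final answer: 12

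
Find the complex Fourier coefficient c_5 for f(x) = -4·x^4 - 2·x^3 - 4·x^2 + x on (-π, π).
Compute the real Fourier coefficients first: a_5 = 208/625 + 32·π^2/25, b_5 = 74/125 - 4·π^2/5.
Then c_5 = (a_5 − i·b_5)/2 = 104/625 + 16·π^2/25 - 37·i/125 + 2·i·π^2/5.

Final answer: 104/625 + 16·π^2/25 - 37·i/125 + 2·i·π^2/5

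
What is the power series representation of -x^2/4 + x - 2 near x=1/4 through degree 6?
-113/64 + 7·(x - 1/4)/8 - (x - 1/4)^2/4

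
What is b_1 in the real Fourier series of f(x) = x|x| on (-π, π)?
b_1 = (1/π) ∫_{-π}^{π} f(x)·sin(1x) dx.
Evaluate the integral (use parity and integration by parts as needed): b_1 = (-8 + 2·π^2)/π.

Final answer: (-8 + 2·π^2)/π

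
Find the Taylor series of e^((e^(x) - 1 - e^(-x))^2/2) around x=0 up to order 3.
-17·x^3·e^(1/2)/3 + 4·x^2·e^(1/2) - 2·x·e^(1/2) + e^(1/2)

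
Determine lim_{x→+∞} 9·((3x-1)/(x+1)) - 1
Evaluate the dominant behaviour as x → +∞; each term tends to a finite value or vanishes.
Limit = 26.

Final answer: 26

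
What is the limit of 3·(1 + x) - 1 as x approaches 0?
Direct substitution at x = 0 gives 2.

Final answer: 2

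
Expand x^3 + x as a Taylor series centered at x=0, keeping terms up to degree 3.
x^3 + x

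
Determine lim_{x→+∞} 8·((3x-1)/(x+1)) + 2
Evaluate the dominant behaviour as x → +∞; each term tends to a finite value or vanishes.
Limit = 26.

Final answer: 26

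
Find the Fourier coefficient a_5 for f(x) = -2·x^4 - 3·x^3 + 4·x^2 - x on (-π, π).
a_5 = (1/π) ∫_{-π}^{π} f(x)·cos(5x) dx.
Evaluate the integral (use parity and integration by parts as needed): a_5 = -496/625 + 16·π^2/25.

Final answer: -496/625 + 16·π^2/25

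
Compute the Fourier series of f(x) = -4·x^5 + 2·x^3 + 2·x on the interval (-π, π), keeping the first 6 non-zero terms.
(-980 - 8·π^4 + 164·π^2)·sin(x) + (-22·π^2 + 31 + 4·π^4)·sin(2·x) + (-8·π^4/3 - 284/81 + 196·π^2/27)·sin(3·x) + (-7·π^2/2 + 5/16 + 2·π^4)·sin(4·x) + (-8·π^4/5 + 188/625 + 52·π^2/25)·sin(5·x) + (-38·π^2/27 - 35/81 + 4·π^4/3)·sin(6·x)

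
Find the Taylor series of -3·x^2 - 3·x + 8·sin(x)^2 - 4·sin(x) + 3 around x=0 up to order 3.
2·x^3/3 + 5·x^2 - 7·x + 3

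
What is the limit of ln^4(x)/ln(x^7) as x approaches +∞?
This is an ∞/∞ indeterminate form as x → +∞.
Write ln(x^7) = 7·ln(x), reducing the quotient to ln^3(x)/7 → ∞.
Limit = ∞.

Final answer: ∞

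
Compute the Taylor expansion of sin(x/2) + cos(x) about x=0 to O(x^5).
x^4/24 - x^3/48 - x^2/2 + x/2 + 1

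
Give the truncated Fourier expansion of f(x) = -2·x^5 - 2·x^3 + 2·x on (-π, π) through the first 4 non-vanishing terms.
(-452 - 4·π^4 + 76·π^2)·sin(x) + (-8·π^2 + 10 + 2·π^4)·sin(2·x) + (-4·π^4/3 + 20/81 + 44·π^2/27)·sin(3·x) + (-π^2/4 - 29/32 + π^4)·sin(4·x)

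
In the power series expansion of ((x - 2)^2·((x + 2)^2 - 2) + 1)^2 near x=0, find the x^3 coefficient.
Expand to order 3: ((x - 2)^2·((x + 2)^2 - 2) + 1)^2 = -160·x^3 - 116·x^2 + 144·x + 81 + O(x^4).
The coefficient of x^3 is -160.

Final answer: -160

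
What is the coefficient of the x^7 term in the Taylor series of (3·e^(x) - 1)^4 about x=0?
Expand to order 7: (3·e^(x) - 1)^4 = 22871·x^7/105 + 10687·x^6/30 + 2434·x^5/5 + 535·x^4 + 448·x^3 + 264·x^2 + 96·x + 16 + O(x^8).
The coefficient of x^7 is 22871/105.

Final answer: 22871/105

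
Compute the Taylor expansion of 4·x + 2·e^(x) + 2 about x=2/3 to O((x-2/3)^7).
2·e^(2/3) + 14/3 + (2·e^(2/3) + 4)·(x - 2/3) + e^(2/3)·(x - 2/3)^2 + e^(2/3)·(x - 2/3)^3/3 + e^(2/3)·(x - 2/3)^4/12 + e^(2/3)·(x - 2/3)^5/60 + e^(2/3)·(x - 2/3)^6/360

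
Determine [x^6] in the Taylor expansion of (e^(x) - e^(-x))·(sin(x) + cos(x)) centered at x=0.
Expand to order 6: (e^(x) - e^(-x))·(sin(x) + cos(x)) = -x^6/45 - x^5/15 - 2·x^3/3 + 2·x^2 + 2·x + O(x^7).
The coefficient of x^6 is -1/45.

Final answer: -1/45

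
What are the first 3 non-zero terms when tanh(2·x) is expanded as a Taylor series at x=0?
64·x^5/15 - 8·x^3/3 + 2·x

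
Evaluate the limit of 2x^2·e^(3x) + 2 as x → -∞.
The product is a 0·∞ indeterminate form at x → -∞.
Rewrite the product as 2x^2 / e^(-3x) (an ∞/∞ form) and apply L'Hôpital, or use the standard hierarchy e^(3|x|) ≫ |x^2| as x → -∞.
The indeterminate product → 0, so the limit = 2.

Final answer: 2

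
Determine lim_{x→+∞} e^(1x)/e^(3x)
This is an ∞/∞ indeterminate form as x → +∞.
Rewrite e^(1x)/e^(3x) = e^((1−3)x) = e^(-2x); the exponent coefficient is -2 < 0 so e^(-2x) → 0.
Limit = 0.

Final answer: 0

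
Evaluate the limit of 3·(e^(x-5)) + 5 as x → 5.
Direct substitution at x = 5 gives 8.

Final answer: 8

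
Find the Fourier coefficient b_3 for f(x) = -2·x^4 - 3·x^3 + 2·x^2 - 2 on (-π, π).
b_3 = (1/π) ∫_{-π}^{π} f(x)·sin(3x) dx.
Evaluate the integral (use parity and integration by parts as needed): b_3 = 4/3 - 2·π^2.

Final answer: 4/3 - 2·π^2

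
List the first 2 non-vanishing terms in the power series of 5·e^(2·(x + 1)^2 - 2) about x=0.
20·x + 5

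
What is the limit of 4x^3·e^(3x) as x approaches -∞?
This is a 0·∞ indeterminate form at x → -∞.
Rewrite the product as 4x^3 / e^(-3x) (an ∞/∞ form) and apply L'Hôpital, or use the standard hierarchy e^(3|x|) ≫ |x^3| as x → -∞.
The indeterminate product → 0, so the limit = 0.

Final answer: 0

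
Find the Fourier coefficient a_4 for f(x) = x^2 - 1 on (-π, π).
a_4 = (1/π) ∫_{-π}^{π} f(x)·cos(4x) dx.
Evaluate the integral (use parity and integration by parts as needed): a_4 = 1/4.

Final answer: 1/4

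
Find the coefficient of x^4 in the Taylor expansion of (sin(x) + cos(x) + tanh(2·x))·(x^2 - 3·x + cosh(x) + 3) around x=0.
Expand to order 4: (sin(x) + cos(x) + tanh(2·x))·(x^2 - 3·x + cosh(x) + 3) = 191·x^4/24 - 16·x^3/3 - 19·x^2/2 + 9·x + 4 + O(x^5).
The coefficient of x^4 is 191/24.

Final answer: 191/24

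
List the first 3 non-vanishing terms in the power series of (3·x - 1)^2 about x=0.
9·x^2 - 6·x + 1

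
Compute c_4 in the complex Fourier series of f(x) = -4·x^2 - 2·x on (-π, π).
Compute the real Fourier coefficients first: a_4 = -1, b_4 = 1.
Then c_4 = (a_4 − i·b_4)/2 = -1/2 - i/2.

Final answer: -1/2 - i/2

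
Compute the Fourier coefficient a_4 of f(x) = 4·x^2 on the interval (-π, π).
a_4 = (1/π) ∫_{-π}^{π} f(x)·cos(4x) dx.
Evaluate the integral (use parity and integration by parts as needed): a_4 = 1.

Final answer: 1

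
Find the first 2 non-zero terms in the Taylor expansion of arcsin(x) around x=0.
x^3/6 + x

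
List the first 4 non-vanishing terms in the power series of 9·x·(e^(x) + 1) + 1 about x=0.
9·x^3/2 + 9·x^2 + 18·x + 1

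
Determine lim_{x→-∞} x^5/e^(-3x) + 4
The quotient is an ∞/∞ indeterminate form as x → -∞.
Compare growth rates of the dominant terms (exponentials ≫ polynomials ≫ logarithms), or apply L'Hôpital's rule; the quotient → 0.
Adding the constant: 0 + 4 = 4. Limit = 4.

Final answer: 4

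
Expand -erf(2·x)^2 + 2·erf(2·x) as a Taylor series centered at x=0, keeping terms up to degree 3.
-32·x^3/(3·√(π)) - 16·x^2/π + 8·x/√(π)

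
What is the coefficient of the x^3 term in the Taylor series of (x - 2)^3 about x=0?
Expand to order 3: (x - 2)^3 = x^3 - 6·x^2 + 12·x - 8 + O(x^4).
The coefficient of x^3 is 1.

Final answer: 1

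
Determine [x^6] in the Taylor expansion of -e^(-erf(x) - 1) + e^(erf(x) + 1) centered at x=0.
Expand to order 6: -e^(-erf(x) - 1) + e^(erf(x) + 1) = x^6·(-8·e/(9·π^2) - 28·e^(-1)/(45·π) - 4·e^(-1)/(45·π^3) + 4·e/(45·π^3) + 8·e^(-1)/(9·π^2) + 28·e/(45·π)) + x^5·(-4·e/(3·π^(3/2)) - 4·e^(-1)/(3·π^(3/2)) + 4·e^(-1)/(15·π^(5/2)) + 4·e/(15·π^(5/2)) + e^(-1)/(5·√(π)) + e/(5·√(π))) + x^4·(-4·e/(3·π) - 2·e^(-1)/(3·π^2) + 4·e^(-1)/(3·π) + 2·e/(3·π^2)) + x^3·(-2·e/(3·√(π)) - 2·e^(-1)/(3·√(π)) + 4·e^(-1)/(3·π^(3/2)) + 4·e/(3·π^(3/2))) + x^2·(-2·e^(-1)/π + 2·e/π) + x·(2·e^(-1)/√(π) + 2·e/√(π)) - e^(-1) + e + O(x^7).
The coefficient of x^6 is -8·e/(9·π^2) - 28·e^(-1)/(45·π) - 4·e^(-1)/(45·π^3) + 4·e/(45·π^3) + 8·e^(-1)/(9·π^2) + 28·e/(45·π).

Final answer: -8·e/(9·π^2) - 28·e^(-1)/(45·π) - 4·e^(-1)/(45·π^3) + 4·e/(45·π^3) + 8·e^(-1)/(9·π^2) + 28·e/(45·π)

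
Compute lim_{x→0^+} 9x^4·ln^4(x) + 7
The product is a 0·∞ indeterminate form at x → 0⁺.
Rewrite the product as 9·ln^4(x) / x^(-4) and apply L'Hôpital, or use the standard hierarchy x^(-4) ≫ |ln x|^4 as x → 0⁺.
The indeterminate product → 0, so the limit = 7.

Final answer: 7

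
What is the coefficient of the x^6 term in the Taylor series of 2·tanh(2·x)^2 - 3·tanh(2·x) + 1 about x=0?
Expand to order 6: 2·tanh(2·x)^2 - 3·tanh(2·x) + 1 = 2176·x^6/45 - 64·x^5/5 - 64·x^4/3 + 8·x^3 + 8·x^2 - 6·x + 1 + O(x^7).
The coefficient of x^6 is 2176/45.

Final answer: 2176/45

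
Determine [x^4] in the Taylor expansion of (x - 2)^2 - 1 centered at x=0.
Expand to order 4: (x - 2)^2 - 1 = x^2 - 4·x + 3 + O(x^5).
The coefficient of x^4 is 0.

Final answer: 0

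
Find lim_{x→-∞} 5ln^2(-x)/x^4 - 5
The quotient is an ∞/∞ indeterminate form as x → -∞.
Compare growth rates of the dominant terms (exponentials ≫ polynomials ≫ logarithms), or apply L'Hôpital's rule; the quotient → 0.
Adding the constant: 0 - 5 = -5. Limit = -5.

Final answer: -5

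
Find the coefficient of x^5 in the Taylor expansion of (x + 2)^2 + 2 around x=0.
Expand to order 5: (x + 2)^2 + 2 = x^2 + 4·x + 6 + O(x^6).
The coefficient of x^5 is 0.

Final answer: 0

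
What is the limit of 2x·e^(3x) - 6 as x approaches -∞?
The product is a 0·∞ indeterminate form at x → -∞.
Rewrite the product as 2x / e^(-3x) (an ∞/∞ form) and apply L'Hôpital, or use the standard hierarchy e^(3|x|) ≫ |x| as x → -∞.
The indeterminate product → 0, so the limit = -6.

Final answer: -6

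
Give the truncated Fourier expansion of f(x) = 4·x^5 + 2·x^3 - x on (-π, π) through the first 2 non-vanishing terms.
(-156·π^2 + 8·π^4 + 934)·sin(x) + (-4·π^4 - 26 + 18·π^2)·sin(2·x)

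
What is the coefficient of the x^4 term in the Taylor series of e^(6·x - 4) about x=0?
Expand to order 4: e^(6·x - 4) = 54·x^4·e^(-4) + 36·x^3·e^(-4) + 18·x^2·e^(-4) + 6·x·e^(-4) + e^(-4) + O(x^5).
The coefficient of x^4 is 54·e^(-4).

Final answer: 54·e^(-4)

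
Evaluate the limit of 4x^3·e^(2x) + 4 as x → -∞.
The product is a 0·∞ indeterminate form at x → -∞.
Rewrite the product as 4x^3 / e^(-2x) (an ∞/∞ form) and apply L'Hôpital, or use the standard hierarchy e^(2|x|) ≫ |x^3| as x → -∞.
The indeterminate product → 0, so the limit = 4.

Final answer: 4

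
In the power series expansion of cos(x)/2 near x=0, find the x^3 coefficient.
Expand to order 3: cos(x)/2 = 1/2 - x^2/4 + O(x^4).
The coefficient of x^3 is 0.

Final answer: 0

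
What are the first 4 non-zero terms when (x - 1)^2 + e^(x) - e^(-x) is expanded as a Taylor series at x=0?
x^5/60 + x^3/3 + x^2 + 1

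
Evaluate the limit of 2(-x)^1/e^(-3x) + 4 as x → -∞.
The quotient is an ∞/∞ indeterminate form as x → -∞.
Compare growth rates of the dominant terms (exponentials ≫ polynomials ≫ logarithms), or apply L'Hôpital's rule; the quotient → 0.
Adding the constant: 0 + 4 = 4. Limit = 4.

Final answer: 4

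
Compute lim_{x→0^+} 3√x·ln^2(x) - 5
The product is a 0·∞ indeterminate form at x → 0⁺.
Rewrite the product as 3·ln^2(x) / x^(-1/2) and apply L'Hôpital, or use the standard hierarchy x^(-1/2) ≫ |ln x|^2 as x → 0⁺.
The indeterminate product → 0, so the limit = -5.

Final answer: -5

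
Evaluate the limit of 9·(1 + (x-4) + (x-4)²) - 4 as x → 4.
Direct substitution at x = 4 gives 5.

Final answer: 5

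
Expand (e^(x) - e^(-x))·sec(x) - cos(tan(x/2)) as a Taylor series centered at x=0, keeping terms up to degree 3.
4·x^3/3 + x^2/8 + 2·x - 1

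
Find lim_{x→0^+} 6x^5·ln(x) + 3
The product is a 0·∞ indeterminate form at x → 0⁺.
Rewrite the product as 6·ln(x) / x^(-5) and apply L'Hôpital, or use the standard hierarchy x^(-5) ≫ |ln x| as x → 0⁺.
The indeterminate product → 0, so the limit = 3.

Final answer: 3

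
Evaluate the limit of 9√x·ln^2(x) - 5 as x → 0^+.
The product is a 0·∞ indeterminate form at x → 0⁺.
Rewrite the product as 9·ln^2(x) / x^(-1/2) and apply L'Hôpital, or use the standard hierarchy x^(-1/2) ≫ |ln x|^2 as x → 0⁺.
The indeterminate product → 0, so the limit = -5.

Final answer: -5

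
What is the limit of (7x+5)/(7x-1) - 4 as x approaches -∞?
Evaluate the dominant behaviour as x → -∞; each term tends to a finite value or vanishes.
Limit = -3.

Final answer: -3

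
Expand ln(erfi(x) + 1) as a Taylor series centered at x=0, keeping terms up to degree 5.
x^5·(3·π^3 + 96·π + 40·π^2)/(15·π^(7/2)) + x^4·(-4·π - 12)/(3·π^2) + x^3·(2·π + 8)/(3·π^(3/2)) - 2·x^2/π + 2·x/√(π)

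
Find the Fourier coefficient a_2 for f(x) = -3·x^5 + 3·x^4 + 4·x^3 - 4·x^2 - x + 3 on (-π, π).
a_2 = (1/π) ∫_{-π}^{π} f(x)·cos(2x) dx.
Evaluate the integral (use parity and integration by parts as needed): a_2 = -13 + 6·π^2.

Final answer: -13 + 6·π^2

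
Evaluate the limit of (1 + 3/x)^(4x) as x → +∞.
As x → +∞: write (1 + 3/x)^(4x) = ((1 + 3/x)^x)^4 → (e^3)^4 = e^12.
Limit = e^(12).

Final answer: e^(12)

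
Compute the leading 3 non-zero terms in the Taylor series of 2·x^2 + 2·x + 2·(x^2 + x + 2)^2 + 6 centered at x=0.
12·x^2 + 10·x + 14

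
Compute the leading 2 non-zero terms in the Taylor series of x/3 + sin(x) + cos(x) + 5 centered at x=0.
4·x/3 + 6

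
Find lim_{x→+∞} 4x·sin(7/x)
As x → +∞: let u = 7/x → 0⁺; then 4·x·sin(7/x) = 4·7·sin(u)/u → 4·7·1 = 28.
Limit = 28.

Final answer: 28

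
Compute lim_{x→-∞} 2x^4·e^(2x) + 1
The product is a 0·∞ indeterminate form at x → -∞.
Rewrite the product as 2x^4 / e^(-2x) (an ∞/∞ form) and apply L'Hôpital, or use the standard hierarchy e^(2|x|) ≫ |x^4| as x → -∞.
The indeterminate product → 0, so the limit = 1.

Final answer: 1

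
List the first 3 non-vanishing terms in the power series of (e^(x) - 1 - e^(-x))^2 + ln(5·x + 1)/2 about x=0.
-9·x^2/4 - 3·x/2 + 1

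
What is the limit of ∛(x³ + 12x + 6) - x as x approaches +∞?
This is an ∞ − ∞ indeterminate form.
Multiply by (A² + AB + B²)/(A² + AB + B²) where A = ∛(x³+12x + 6), B = x to use A³ − B³ = (A−B)(A²+AB+B²); the x³ terms cancel, leaving (12x + 6)/(A²+AB+B²) with denominator ~ 3x², so the limit is 0.
Limit = 0.

Final answer: 0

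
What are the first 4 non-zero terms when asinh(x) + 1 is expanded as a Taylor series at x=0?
3·x^5/40 - x^3/6 + x + 1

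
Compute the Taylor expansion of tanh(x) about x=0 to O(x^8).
-17·x^7/315 + 2·x^5/15 - x^3/3 + x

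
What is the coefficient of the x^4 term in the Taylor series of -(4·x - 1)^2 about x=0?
Expand to order 4: -(4·x - 1)^2 = -16·x^2 + 8·x - 1 + O(x^5).
The coefficient of x^4 is 0.

Final answer: 0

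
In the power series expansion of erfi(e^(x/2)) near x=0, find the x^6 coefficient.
Expand to order 6: erfi(e^(x/2)) = 671·e·x^6/(4608·√(π)) + 457·e·x^5/(1920·√(π)) + 71·e·x^4/(192·√(π)) + 13·e·x^3/(24·√(π)) + 3·e·x^2/(4·√(π)) + e·x/√(π) + erfi(1) + O(x^7).
The coefficient of x^6 is 671·e/(4608·√(π)).

Final answer: 671·e/(4608·√(π))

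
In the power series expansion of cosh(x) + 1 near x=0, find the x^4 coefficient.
Expand to order 4: cosh(x) + 1 = x^4/24 + x^2/2 + 2 + O(x^5).
The coefficient of x^4 is 1/24.

Final answer: 1/24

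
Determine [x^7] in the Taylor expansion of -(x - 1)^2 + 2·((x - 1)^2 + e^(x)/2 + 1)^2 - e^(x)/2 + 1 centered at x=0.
Expand to order 7: -(x - 1)^2 + 2·((x - 1)^2 + e^(x)/2 + 1)^2 - e^(x)/2 + 1 = 247·x^7/10080 + 143·x^6/1440 + 79·x^5/240 + 45·x^4/16 - 27·x^3/4 + 63·x^2/4 - 27·x/2 + 12 + O(x^8).
The coefficient of x^7 is 247/10080.

Final answer: 247/10080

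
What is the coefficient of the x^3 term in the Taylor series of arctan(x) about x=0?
Expand to order 3: arctan(x) = -x^3/3 + x + O(x^4).
The coefficient of x^3 is -1/3.

Final answer: -1/3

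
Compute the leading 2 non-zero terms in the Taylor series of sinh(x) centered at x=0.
x^3/6 + x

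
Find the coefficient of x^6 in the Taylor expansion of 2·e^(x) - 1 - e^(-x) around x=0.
Expand to order 6: 2·e^(x) - 1 - e^(-x) = x^6/720 + x^5/40 + x^4/24 + x^3/2 + x^2/2 + 3·x + O(x^7).
The coefficient of x^6 is 1/720.

Final answer: 1/720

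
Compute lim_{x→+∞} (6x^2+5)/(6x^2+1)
This is an ∞/∞ indeterminate form as x → +∞.
Divide numerator and denominator by x^2 and let the lower-order terms vanish; the leading terms give 6/6 = 1.
Limit = 1.

Final answer: 1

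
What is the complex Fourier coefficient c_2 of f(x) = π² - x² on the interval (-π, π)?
Compute the real Fourier coefficients first: a_2 = -1, b_2 = 0.
Then c_2 = (a_2 − i·b_2)/2 = -1/2.

Final answer: -1/2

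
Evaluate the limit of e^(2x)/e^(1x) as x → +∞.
This is an ∞/∞ indeterminate form as x → +∞.
Rewrite e^(2x)/e^(1x) = e^((2−1)x) = e^(x); the exponent coefficient is 1 > 0 so e^(x) → ∞.
Limit = ∞.

Final answer: ∞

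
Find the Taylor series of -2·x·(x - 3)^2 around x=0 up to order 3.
-2·x^3 + 12·x^2 - 18·x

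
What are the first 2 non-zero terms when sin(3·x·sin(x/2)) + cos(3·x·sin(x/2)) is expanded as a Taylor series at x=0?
3·x^2/2 + 1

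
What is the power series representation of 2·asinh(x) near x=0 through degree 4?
-x^3/3 + 2·x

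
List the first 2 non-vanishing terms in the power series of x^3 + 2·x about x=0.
x^3 + 2·x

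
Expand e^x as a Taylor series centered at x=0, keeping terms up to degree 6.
x^6/720 + x^5/120 + x^4/24 + x^3/6 + x^2/2 + x + 1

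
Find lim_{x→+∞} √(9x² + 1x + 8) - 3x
As x → +∞: multiply by the conjugate to get (1x+8)/(√(9x²+1x+8)+3x); the denominator ~ 6x, so the limit is 1/6.
Limit = 1/6.

Final answer: 1/6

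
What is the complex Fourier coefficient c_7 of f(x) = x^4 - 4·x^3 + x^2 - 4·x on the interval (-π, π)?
Compute the real Fourier coefficients first: a_7 = -8·π^2/49 - 148/2401, b_7 = -8·π^2/7 - 344/343.
Then c_7 = (a_7 − i·b_7)/2 = -4·π^2/49 - 74/2401 + 172·i/343 + 4·i·π^2/7.

Final answer: -4·π^2/49 - 74/2401 + 172·i/343 + 4·i·π^2/7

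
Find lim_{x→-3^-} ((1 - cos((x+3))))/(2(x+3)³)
Both numerator and denominator → 0 as x → -3^-; this is a 0/0 indeterminate form.
Expand each to leading order near x = -3: numerator ~ (x + 3)^2/2, denominator ~ 2·(x + 3)^3.
The limit of the ratio is -∞.

Final answer: -∞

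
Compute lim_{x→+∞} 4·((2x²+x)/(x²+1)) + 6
Evaluate the dominant behaviour as x → +∞; each term tends to a finite value or vanishes.
Limit = 14.

Final answer: 14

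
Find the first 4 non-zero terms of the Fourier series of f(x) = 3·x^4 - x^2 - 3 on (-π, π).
(148 - 24·π^2)·cos(x) + (-10 + 6·π^2)·cos(2·x) + (20/9 - 8·π^2/3)·cos(3·x) - π^2/3 - 3 + 3·π^4/5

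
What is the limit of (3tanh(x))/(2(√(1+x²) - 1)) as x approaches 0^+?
Both numerator and denominator → 0 as x → 0^+; this is a 0/0 indeterminate form.
Expand each to leading order near x = 0: numerator ~ 3·x, denominator ~ x^2.
The limit of the ratio is ∞.

Final answer: ∞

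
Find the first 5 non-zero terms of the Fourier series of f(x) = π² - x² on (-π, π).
4·cos(x) - cos(2·x) + 4·cos(3·x)/9 - cos(4·x)/4 + 2·π^2/3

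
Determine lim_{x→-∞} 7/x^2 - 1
Evaluate the dominant behaviour as x → -∞; each term tends to a finite value or vanishes.
Limit = -1.

Final answer: -1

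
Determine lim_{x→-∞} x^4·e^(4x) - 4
The product is a 0·∞ indeterminate form at x → -∞.
Rewrite the product as x^4 / e^(-4x) (an ∞/∞ form) and apply L'Hôpital, or use the standard hierarchy e^(4|x|) ≫ |x^4| as x → -∞.
The indeterminate product → 0, so the limit = -4.

Final answer: -4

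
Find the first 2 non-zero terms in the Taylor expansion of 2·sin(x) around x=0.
-x^3/3 + 2·x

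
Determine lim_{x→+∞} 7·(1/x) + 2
Evaluate the dominant behaviour as x → +∞; each term tends to a finite value or vanishes.
Limit = 2.

Final answer: 2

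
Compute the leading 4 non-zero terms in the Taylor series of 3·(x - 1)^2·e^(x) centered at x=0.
x^3/2 - 3·x^2/2 - 3·x + 3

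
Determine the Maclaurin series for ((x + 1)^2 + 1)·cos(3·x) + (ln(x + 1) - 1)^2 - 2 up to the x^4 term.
11·x^4/3 - 32·x^3/3 - 6·x^2 + 1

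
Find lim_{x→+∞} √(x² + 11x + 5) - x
This is an ∞ − ∞ indeterminate form.
Multiply and divide by the conjugate √(x²+11x + 5) + x; the x² terms cancel, leaving (11x + 5)/(√(x²+11x + 5)+x) → 11/2.
Limit = 11/2.

Final answer: 11/2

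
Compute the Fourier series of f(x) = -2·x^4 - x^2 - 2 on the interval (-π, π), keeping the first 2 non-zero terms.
(-92 + 16·π^2)·cos(x) - 2·π^4/5 - π^2/3 - 2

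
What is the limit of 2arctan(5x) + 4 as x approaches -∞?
Evaluate the dominant behaviour as x → -∞; each term tends to a finite value or vanishes.
Limit = 4 - π.

Final answer: 4 - π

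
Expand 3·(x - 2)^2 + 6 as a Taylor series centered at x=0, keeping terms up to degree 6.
3·x^2 - 12·x + 18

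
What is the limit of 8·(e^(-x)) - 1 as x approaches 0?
Direct substitution at x = 0 gives 7.

Final answer: 7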